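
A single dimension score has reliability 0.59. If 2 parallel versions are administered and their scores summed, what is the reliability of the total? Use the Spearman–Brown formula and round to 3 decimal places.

0.742

ρ_k = kρ / (1 + (k−1)ρ) = 2·0.59 / (1 + 1·0.59) = 1.180 / 1.590 = 0.742.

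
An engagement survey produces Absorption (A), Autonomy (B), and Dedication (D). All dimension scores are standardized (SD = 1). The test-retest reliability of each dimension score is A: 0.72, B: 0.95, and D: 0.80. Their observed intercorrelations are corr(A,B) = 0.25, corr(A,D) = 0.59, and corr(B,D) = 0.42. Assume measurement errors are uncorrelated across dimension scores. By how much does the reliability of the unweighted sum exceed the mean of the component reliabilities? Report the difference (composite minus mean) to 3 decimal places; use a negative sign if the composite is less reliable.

Var(sum) = 3 + 2.52 = 5.52; true-score variance = 2.47 + 2.52 = 4.99; composite reliability = 0.9040.
Mean component reliability = 0.8233.
Difference = 0.9040 − 0.8233 = 0.081.

0.081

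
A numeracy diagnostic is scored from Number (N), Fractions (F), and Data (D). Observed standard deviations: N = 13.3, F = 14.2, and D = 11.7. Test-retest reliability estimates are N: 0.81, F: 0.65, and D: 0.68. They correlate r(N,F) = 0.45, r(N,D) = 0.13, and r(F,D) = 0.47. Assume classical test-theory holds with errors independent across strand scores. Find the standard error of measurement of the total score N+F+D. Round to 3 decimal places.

12.165

Var(total) = 515.42 + 366.604 = 882.024.
True-score variance = 367.432 + 366.604 = 734.036, so reliability = 0.8322.
Error variance = 882.024 − 734.036 = 147.988; SEM = √147.988 = 12.165.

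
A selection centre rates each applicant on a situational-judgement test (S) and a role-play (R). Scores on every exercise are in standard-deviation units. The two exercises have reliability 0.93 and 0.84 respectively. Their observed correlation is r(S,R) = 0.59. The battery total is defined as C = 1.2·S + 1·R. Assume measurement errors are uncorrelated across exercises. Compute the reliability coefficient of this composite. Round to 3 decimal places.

0.932

Var(C) = 1.2² + 1 + 2·[1.2·0.59] = 2.44 + 1.416 = 3.856.
Under uncorrelated errors the observed covariances equal the true-score covariances, so only the own-variance terms attenuate.
True-score variance = [1.2²·0.93 + 0.84] + 1.416 = 2.1792 + 1.416 = 3.5952.
Reliability = 3.5952 / 3.856 = 0.932.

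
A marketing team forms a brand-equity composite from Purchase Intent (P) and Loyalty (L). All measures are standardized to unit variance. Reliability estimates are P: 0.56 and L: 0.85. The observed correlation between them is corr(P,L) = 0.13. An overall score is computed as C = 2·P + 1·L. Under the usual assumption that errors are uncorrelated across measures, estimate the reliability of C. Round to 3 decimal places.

0.654

Var(C) = 2² + 1 + 2·[2·0.13] = 5 + 0.52 = 5.52.
Because errors are independent across components, Cov(Tᵢ,Tⱼ) = Cov(Xᵢ,Xⱼ); the off-diagonal part of the true-score variance is the same as above.
True-score variance = [2²·0.56 + 0.85] + 0.52 = 3.09 + 0.52 = 3.61.
Reliability = 3.61 / 5.52 = 0.654.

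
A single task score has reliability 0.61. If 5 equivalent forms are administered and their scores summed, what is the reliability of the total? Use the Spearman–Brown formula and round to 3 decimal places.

ρ_k = kρ / (1 + (k−1)ρ) = 5·0.61 / (1 + 4·0.61) = 3.050 / 3.440 = 0.887.

0.887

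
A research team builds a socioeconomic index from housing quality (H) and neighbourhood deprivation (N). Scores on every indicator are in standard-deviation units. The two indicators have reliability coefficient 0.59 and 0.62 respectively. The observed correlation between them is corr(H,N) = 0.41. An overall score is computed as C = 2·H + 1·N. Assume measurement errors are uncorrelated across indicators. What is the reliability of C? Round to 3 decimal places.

0.696

Var(C) = 2² + 1 + 2·[2·0.41] = 5 + 1.64 = 6.64.
Because errors are independent across components, Cov(Tᵢ,Tⱼ) = Cov(Xᵢ,Xⱼ); the off-diagonal part of the true-score variance is the same as above.
True-score variance = [2²·0.59 + 0.62] + 1.64 = 2.98 + 1.64 = 4.62.
Reliability = 4.62 / 6.64 = 0.696.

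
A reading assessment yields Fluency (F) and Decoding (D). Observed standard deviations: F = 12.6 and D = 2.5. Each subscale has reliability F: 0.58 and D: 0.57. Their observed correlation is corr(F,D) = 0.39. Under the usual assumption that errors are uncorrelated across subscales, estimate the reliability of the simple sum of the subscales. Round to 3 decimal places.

Var(F+D) = 12.6² + 2.5² + 2·[12.6·2.5·0.39] = 165.01 + 24.57 = 189.58.
Because errors are independent across components, Cov(Tᵢ,Tⱼ) = Cov(Xᵢ,Xⱼ); the off-diagonal part of the true-score variance is the same as above.
True-score variance = [12.6²·0.58 + 2.5²·0.57] + 24.57 = 95.6433 + 24.57 = 120.213.
Reliability = 120.213 / 189.58 = 0.634.

0.634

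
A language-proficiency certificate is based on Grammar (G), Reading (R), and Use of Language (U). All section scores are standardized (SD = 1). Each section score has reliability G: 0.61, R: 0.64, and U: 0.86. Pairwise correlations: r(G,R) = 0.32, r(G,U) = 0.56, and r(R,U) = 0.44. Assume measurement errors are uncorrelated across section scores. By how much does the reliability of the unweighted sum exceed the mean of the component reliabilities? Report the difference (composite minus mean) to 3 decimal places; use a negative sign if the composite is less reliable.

0.139

Var(sum) = 3 + 2.64 = 5.64; true-score variance = 2.11 + 2.64 = 4.75; composite reliability = 0.8422.
Mean component reliability = 0.7033.
Difference = 0.8422 − 0.7033 = 0.139.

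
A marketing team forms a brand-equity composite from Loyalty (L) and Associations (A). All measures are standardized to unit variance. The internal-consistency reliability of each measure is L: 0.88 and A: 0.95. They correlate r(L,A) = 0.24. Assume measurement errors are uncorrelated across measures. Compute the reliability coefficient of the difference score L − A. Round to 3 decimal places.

0.888

Var(L−A) = 1 + 1 − 2·0.24 = 2 − 0.48 = 1.52.
Because errors are independent across components, Cov(Tᵢ,Tⱼ) = Cov(Xᵢ,Xⱼ); the off-diagonal part of the true-score variance is the same as above.
True-score variance = [0.88 + 0.95] − 0.48 = 1.83 − 0.48 = 1.35.
Reliability = 1.35 / 1.52 = 0.888.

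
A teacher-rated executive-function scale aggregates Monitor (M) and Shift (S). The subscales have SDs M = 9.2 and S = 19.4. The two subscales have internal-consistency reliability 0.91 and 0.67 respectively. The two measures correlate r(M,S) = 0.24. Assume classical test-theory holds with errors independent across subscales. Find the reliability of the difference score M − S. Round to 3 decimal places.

0.649

Var(M−S) = 9.2² + 19.4² − 2·9.2·19.4·0.24 = 461 − 85.6704 = 375.33.
Because errors are independent across components, Cov(Tᵢ,Tⱼ) = Cov(Xᵢ,Xⱼ); the off-diagonal part of the true-score variance is the same as above.
True-score variance = [9.2²·0.91 + 19.4²·0.67] − 85.6704 = 329.184 − 85.6704 = 243.513.
Reliability = 243.513 / 375.33 = 0.649.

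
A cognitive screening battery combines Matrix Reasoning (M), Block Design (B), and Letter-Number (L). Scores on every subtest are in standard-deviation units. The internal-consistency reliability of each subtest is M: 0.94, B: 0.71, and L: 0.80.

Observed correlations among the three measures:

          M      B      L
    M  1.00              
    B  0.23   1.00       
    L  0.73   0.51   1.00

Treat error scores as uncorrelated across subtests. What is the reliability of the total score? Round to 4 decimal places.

Var(M+B+L) = 3 + 2·[0.23 + 0.73 + 0.51] = 3 + 2.94 = 5.94.
Because errors are independent across components, Cov(Tᵢ,Tⱼ) = Cov(Xᵢ,Xⱼ); the off-diagonal part of the true-score variance is the same as above.
True-score variance = [0.94 + 0.71 + 0.80] + 2.94 = 2.45 + 2.94 = 5.39.
Reliability = 5.39 / 5.94 = 0.9074.

0.9074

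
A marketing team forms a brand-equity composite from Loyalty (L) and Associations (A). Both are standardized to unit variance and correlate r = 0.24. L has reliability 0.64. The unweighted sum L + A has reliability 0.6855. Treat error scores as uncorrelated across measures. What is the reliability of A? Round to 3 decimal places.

Var(L+A) = 2 + 2·0.24 = 2.480.
True-score variance = ρ_L + ρ_A + 2·0.24, so 0.6855 = (0.64 + ρ_A + 0.48) / 2.480.
ρ_A = 0.6855·2.480 − 0.64 − 0.48 = 0.580.

0.580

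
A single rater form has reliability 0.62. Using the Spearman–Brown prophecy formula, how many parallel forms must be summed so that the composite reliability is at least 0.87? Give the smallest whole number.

k ≥ ρ*(1−ρ₁)/(ρ₁(1−ρ*)) = 0.87·0.38 / (0.62·0.13) = 4.102.
Smallest integer k = 5.

5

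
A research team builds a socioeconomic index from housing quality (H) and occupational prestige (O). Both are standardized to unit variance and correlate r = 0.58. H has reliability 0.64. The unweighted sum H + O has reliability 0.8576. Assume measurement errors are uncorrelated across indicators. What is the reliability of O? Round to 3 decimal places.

0.910

Var(H+O) = 2 + 2·0.58 = 3.160.
True-score variance = ρ_H + ρ_O + 2·0.58, so 0.8576 = (0.64 + ρ_O + 1.16) / 3.160.
ρ_O = 0.8576·3.160 − 0.64 − 1.16 = 0.910.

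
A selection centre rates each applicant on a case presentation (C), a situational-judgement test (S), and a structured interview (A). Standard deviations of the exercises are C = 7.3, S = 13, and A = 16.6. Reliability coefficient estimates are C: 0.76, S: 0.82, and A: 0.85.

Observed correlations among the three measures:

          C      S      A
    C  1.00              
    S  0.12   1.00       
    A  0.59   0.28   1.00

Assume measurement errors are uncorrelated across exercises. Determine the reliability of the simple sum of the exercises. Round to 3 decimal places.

Var(C+S+A) = 7.3² + 13² + 16.6² + 2·[7.3·13·0.12 + 7.3·16.6·0.59 + 13·16.6·0.28] = 497.85 + 286.616 = 784.466.
With uncorrelated errors the cross-covariances are all true-score covariance, so they carry over unchanged; only the diagonal terms shrink to ρᵢσᵢ².
True-score variance = [7.3²·0.76 + 13²·0.82 + 16.6²·0.85] + 286.616 = 413.306 + 286.616 = 699.923.
Reliability = 699.923 / 784.466 = 0.892.

0.892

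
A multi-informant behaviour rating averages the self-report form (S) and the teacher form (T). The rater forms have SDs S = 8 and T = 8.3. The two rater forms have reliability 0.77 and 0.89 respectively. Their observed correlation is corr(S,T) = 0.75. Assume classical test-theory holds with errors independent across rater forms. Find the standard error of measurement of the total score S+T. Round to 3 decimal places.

Var(total) = 132.89 + 99.6 = 232.49.
True-score variance = 110.592 + 99.6 = 210.192, so reliability = 0.9041.
Error variance = 232.49 − 210.192 = 22.2979; SEM = √22.2979 = 4.722.

4.722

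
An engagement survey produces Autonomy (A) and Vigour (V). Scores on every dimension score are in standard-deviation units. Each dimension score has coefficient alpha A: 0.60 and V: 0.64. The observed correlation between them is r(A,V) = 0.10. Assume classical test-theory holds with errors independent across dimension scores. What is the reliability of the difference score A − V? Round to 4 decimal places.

Var(A−V) = 1 + 1 − 2·0.10 = 2 − 0.2 = 1.8.
Because errors are independent across components, Cov(Tᵢ,Tⱼ) = Cov(Xᵢ,Xⱼ); the off-diagonal part of the true-score variance is the same as above.
True-score variance = [0.60 + 0.64] − 0.2 = 1.24 − 0.2 = 1.04.
Reliability = 1.04 / 1.8 = 0.5778.

0.5778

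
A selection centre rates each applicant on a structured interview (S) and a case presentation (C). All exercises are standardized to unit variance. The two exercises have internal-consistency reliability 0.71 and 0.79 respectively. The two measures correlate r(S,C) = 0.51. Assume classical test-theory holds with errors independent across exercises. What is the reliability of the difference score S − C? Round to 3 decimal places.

Var(S−C) = 1 + 1 − 2·0.51 = 2 − 1.02 = 0.98.
Because errors are independent across components, Cov(Tᵢ,Tⱼ) = Cov(Xᵢ,Xⱼ); the off-diagonal part of the true-score variance is the same as above.
True-score variance = [0.71 + 0.79] − 1.02 = 1.5 − 1.02 = 0.48.
Reliability = 0.48 / 0.98 = 0.490.

0.490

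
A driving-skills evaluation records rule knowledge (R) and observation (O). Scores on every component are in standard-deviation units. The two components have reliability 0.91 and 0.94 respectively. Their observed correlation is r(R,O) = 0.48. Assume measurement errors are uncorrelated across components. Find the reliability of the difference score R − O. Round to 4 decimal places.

Var(R−O) = 1 + 1 − 2·0.48 = 2 − 0.96 = 1.04.
Because errors are independent across components, Cov(Tᵢ,Tⱼ) = Cov(Xᵢ,Xⱼ); the off-diagonal part of the true-score variance is the same as above.
True-score variance = [0.91 + 0.94] − 0.96 = 1.85 − 0.96 = 0.89.
Reliability = 0.89 / 1.04 = 0.8558.

0.8558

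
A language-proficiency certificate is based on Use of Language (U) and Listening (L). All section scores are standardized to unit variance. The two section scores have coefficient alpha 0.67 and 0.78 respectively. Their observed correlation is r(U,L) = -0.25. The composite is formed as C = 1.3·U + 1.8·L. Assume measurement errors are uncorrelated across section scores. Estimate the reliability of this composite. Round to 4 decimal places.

Var(C) = 1.3² + 1.8² + 2·[2.34·(-0.25)] = 4.93 − 1.17 = 3.76.
Because errors are independent across components, Cov(Tᵢ,Tⱼ) = Cov(Xᵢ,Xⱼ); the off-diagonal part of the true-score variance is the same as above.
True-score variance = [1.3²·0.67 + 1.8²·0.78] − 1.17 = 3.6595 − 1.17 = 2.4895.
Reliability = 2.4895 / 3.76 = 0.6621.

0.6621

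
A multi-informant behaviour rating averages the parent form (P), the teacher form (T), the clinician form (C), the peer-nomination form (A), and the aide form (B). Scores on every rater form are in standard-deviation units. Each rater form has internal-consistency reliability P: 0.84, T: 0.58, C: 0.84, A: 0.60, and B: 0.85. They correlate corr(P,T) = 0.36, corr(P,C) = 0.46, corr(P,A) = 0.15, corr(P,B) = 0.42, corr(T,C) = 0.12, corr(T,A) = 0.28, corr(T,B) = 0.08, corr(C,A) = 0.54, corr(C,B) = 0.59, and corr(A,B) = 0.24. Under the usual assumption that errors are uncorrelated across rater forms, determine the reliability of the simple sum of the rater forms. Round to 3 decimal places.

Var(P+T+C+A+B) = 5 + 2·[0.36 + 0.46 + 0.15 + 0.42 + 0.12 + 0.28 + 0.08 + 0.54 + 0.59 + 0.24] = 5 + 6.48 = 11.48.
Because errors are independent across components, Cov(Tᵢ,Tⱼ) = Cov(Xᵢ,Xⱼ); the off-diagonal part of the true-score variance is the same as above.
True-score variance = [0.84 + 0.58 + 0.84 + 0.60 + 0.85] + 6.48 = 3.71 + 6.48 = 10.19.
Reliability = 10.19 / 11.48 = 0.888.

0.888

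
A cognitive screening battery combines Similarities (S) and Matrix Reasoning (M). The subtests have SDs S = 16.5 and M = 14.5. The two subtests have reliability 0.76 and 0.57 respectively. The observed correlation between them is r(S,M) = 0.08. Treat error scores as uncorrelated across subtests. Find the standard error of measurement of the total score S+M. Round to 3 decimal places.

Var(total) = 482.5 + 38.28 = 520.78.
True-score variance = 326.752 + 38.28 = 365.033, so reliability = 0.7009.
Error variance = 520.78 − 365.033 = 155.747; SEM = √155.747 = 12.480.

12.480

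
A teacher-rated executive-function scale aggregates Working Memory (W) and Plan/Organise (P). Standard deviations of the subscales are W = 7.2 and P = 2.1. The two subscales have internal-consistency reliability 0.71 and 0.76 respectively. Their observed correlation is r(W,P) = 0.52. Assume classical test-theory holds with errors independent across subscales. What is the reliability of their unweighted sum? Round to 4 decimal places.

0.7764

Var(W+P) = 7.2² + 2.1² + 2·[7.2·2.1·0.52] = 56.25 + 15.7248 = 71.9748.
Under uncorrelated errors the observed covariances equal the true-score covariances, so only the own-variance terms attenuate.
True-score variance = [7.2²·0.71 + 2.1²·0.76] + 15.7248 = 40.158 + 15.7248 = 55.8828.
Reliability = 55.8828 / 71.9748 = 0.7764.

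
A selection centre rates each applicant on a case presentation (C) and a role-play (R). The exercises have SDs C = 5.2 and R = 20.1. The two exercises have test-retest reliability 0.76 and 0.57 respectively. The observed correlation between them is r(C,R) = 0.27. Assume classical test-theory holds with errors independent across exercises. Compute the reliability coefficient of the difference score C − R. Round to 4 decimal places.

Var(C−R) = 5.2² + 20.1² − 2·5.2·20.1·0.27 = 431.05 − 56.4408 = 374.609.
Because errors are independent across components, Cov(Tᵢ,Tⱼ) = Cov(Xᵢ,Xⱼ); the off-diagonal part of the true-score variance is the same as above.
True-score variance = [5.2²·0.76 + 20.1²·0.57] − 56.4408 = 250.836 − 56.4408 = 194.395.
Reliability = 194.395 / 374.609 = 0.5189.

0.5189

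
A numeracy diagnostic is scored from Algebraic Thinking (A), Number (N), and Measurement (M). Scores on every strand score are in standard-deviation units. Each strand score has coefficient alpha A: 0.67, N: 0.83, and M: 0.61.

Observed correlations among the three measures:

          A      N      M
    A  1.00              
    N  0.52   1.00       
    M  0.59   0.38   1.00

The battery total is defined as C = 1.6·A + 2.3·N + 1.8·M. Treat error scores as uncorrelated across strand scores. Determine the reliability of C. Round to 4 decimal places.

0.8599

Var(C) = 1.6² + 2.3² + 1.8² + 2·[3.68·0.52 + 2.88·0.59 + 4.14·0.38] = 11.09 + 10.372 = 21.462.
With uncorrelated errors the cross-covariances are all true-score covariance, so they carry over unchanged; only the diagonal terms shrink to ρᵢσᵢ².
True-score variance = [1.6²·0.67 + 2.3²·0.83 + 1.8²·0.61] + 10.372 = 8.0823 + 10.372 = 18.4543.
Reliability = 18.4543 / 21.462 = 0.8599.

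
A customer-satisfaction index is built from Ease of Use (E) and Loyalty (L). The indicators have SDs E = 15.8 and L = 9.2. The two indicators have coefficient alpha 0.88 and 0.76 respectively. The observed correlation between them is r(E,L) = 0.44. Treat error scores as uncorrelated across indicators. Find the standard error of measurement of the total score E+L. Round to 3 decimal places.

7.090

Var(total) = 334.28 + 127.917 = 462.197.
True-score variance = 284.01 + 127.917 = 411.926, so reliability = 0.8912.
Error variance = 462.197 − 411.926 = 50.2704; SEM = √50.2704 = 7.090.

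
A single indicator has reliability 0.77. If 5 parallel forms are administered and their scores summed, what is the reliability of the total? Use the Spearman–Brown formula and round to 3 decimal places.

ρ_k = kρ / (1 + (k−1)ρ) = 5·0.77 / (1 + 4·0.77) = 3.850 / 4.080 = 0.944.

0.944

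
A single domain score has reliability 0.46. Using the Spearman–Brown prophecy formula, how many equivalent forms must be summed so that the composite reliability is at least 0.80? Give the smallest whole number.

k ≥ ρ*(1−ρ₁)/(ρ₁(1−ρ*)) = 0.80·0.54 / (0.46·0.20) = 4.696.
Smallest integer k = 5.

5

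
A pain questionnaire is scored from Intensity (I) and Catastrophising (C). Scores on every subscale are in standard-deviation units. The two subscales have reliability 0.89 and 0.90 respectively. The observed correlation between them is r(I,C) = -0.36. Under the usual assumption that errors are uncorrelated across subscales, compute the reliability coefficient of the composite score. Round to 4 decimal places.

Var(I+C) = 2 + 2·[(-0.36)] = 2 − 0.72 = 1.28.
Because errors are independent across components, Cov(Tᵢ,Tⱼ) = Cov(Xᵢ,Xⱼ); the off-diagonal part of the true-score variance is the same as above.
True-score variance = [0.89 + 0.90] − 0.72 = 1.79 − 0.72 = 1.07.
Reliability = 1.07 / 1.28 = 0.8359.

0.8359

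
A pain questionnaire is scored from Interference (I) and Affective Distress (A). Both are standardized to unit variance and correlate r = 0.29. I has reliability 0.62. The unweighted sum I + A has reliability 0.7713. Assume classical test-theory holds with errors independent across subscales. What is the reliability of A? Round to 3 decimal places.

0.790

Var(I+A) = 2 + 2·0.29 = 2.580.
True-score variance = ρ_I + ρ_A + 2·0.29, so 0.7713 = (0.62 + ρ_A + 0.58) / 2.580.
ρ_A = 0.7713·2.580 − 0.62 − 0.58 = 0.790.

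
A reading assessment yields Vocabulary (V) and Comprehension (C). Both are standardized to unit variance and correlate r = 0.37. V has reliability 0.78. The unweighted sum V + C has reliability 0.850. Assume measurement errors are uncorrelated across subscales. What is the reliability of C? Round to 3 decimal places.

Var(V+C) = 2 + 2·0.37 = 2.740.
True-score variance = ρ_V + ρ_C + 2·0.37, so 0.850 = (0.78 + ρ_C + 0.74) / 2.740.
ρ_C = 0.850·2.740 − 0.78 − 0.74 = 0.809.

0.809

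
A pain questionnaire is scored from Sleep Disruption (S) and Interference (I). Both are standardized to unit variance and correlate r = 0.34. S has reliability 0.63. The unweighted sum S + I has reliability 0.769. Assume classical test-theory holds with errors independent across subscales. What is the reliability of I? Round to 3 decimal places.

Var(S+I) = 2 + 2·0.34 = 2.680.
True-score variance = ρ_S + ρ_I + 2·0.34, so 0.769 = (0.63 + ρ_I + 0.68) / 2.680.
ρ_I = 0.769·2.680 − 0.63 − 0.68 = 0.751.

0.751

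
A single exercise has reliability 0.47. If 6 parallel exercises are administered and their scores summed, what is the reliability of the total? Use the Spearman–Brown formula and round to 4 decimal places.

0.8418

ρ_k = kρ / (1 + (k−1)ρ) = 6·0.47 / (1 + 5·0.47) = 2.820 / 3.350 = 0.8418.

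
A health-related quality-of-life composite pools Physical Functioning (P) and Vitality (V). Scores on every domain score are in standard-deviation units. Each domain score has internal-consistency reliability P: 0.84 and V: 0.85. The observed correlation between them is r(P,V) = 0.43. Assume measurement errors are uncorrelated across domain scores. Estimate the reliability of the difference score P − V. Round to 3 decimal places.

0.728

Var(P−V) = 1 + 1 − 2·0.43 = 2 − 0.86 = 1.14.
With uncorrelated errors the cross-covariances are all true-score covariance, so they carry over unchanged; only the diagonal terms shrink to ρᵢσᵢ².
True-score variance = [0.84 + 0.85] − 0.86 = 1.69 − 0.86 = 0.83.
Reliability = 0.83 / 1.14 = 0.728.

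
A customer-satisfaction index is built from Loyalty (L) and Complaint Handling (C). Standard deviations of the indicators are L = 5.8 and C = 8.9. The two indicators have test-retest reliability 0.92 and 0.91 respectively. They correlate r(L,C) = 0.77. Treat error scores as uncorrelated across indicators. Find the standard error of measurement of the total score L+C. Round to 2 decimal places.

Var(total) = 112.85 + 79.4948 = 192.345.
True-score variance = 103.03 + 79.4948 = 182.525, so reliability = 0.9489.
Error variance = 192.345 − 182.525 = 9.8201; SEM = √9.8201 = 3.13.

3.13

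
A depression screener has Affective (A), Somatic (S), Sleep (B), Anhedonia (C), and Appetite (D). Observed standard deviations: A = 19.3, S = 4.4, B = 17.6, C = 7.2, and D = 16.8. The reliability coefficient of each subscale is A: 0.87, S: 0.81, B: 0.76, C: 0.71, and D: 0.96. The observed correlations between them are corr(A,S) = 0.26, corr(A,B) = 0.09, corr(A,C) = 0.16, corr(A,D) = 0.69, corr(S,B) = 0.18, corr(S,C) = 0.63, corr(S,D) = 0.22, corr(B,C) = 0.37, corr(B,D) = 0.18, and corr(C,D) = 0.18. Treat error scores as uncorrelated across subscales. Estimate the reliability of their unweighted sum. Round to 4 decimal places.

Var(A+S+B+C+D) = 19.3² + 4.4² + 17.6² + 7.2² + 16.8² + 2·[19.3·4.4·0.26 + 19.3·17.6·0.09 + 19.3·7.2·0.16 + 19.3·16.8·0.69 + 4.4·17.6·0.18 + 4.4·7.2·0.63 + 4.4·16.8·0.22 + 17.6·7.2·0.37 + 17.6·16.8·0.18 + 7.2·16.8·0.18] = 1035.69 + 941.302 = 1976.99.
Because errors are independent across components, Cov(Tᵢ,Tⱼ) = Cov(Xᵢ,Xⱼ); the off-diagonal part of the true-score variance is the same as above.
True-score variance = [19.3²·0.87 + 4.4²·0.81 + 17.6²·0.76 + 7.2²·0.71 + 16.8²·0.96] + 941.302 = 882.922 + 941.302 = 1824.22.
Reliability = 1824.22 / 1976.99 = 0.9227.

0.9227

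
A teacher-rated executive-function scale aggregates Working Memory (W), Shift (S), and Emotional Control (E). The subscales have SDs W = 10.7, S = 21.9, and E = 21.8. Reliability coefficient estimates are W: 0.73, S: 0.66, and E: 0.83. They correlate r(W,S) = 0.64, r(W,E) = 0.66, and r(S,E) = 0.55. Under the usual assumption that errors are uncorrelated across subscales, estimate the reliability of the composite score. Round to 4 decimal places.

0.8752

Var(W+S+E) = 10.7² + 21.9² + 21.8² + 2·[10.7·21.9·0.64 + 10.7·21.8·0.66 + 21.9·21.8·0.55] = 1069.34 + 1133.01 = 2202.35.
Under uncorrelated errors the observed covariances equal the true-score covariances, so only the own-variance terms attenuate.
True-score variance = [10.7²·0.73 + 21.9²·0.66 + 21.8²·0.83] + 1133.01 = 794.569 + 1133.01 = 1927.58.
Reliability = 1927.58 / 2202.35 = 0.8752.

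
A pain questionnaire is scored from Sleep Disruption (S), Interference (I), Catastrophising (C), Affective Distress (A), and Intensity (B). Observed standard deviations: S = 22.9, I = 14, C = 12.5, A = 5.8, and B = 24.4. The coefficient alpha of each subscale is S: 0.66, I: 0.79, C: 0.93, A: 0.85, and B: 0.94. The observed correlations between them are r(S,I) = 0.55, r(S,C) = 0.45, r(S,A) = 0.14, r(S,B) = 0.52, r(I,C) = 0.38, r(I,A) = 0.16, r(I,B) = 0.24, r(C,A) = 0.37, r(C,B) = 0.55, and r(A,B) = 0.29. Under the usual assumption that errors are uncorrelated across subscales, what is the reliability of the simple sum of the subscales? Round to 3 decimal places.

0.923

Var(S+I+C+A+B) = 22.9² + 14² + 12.5² + 5.8² + 24.4² + 2·[22.9·14·0.55 + 22.9·12.5·0.45 + 22.9·5.8·0.14 + 22.9·24.4·0.52 + 14·12.5·0.38 + 14·5.8·0.16 + 14·24.4·0.24 + 12.5·5.8·0.37 + 12.5·24.4·0.55 + 5.8·24.4·0.29] = 1505.66 + 2022.77 = 3528.43.
With uncorrelated errors the cross-covariances are all true-score covariance, so they carry over unchanged; only the diagonal terms shrink to ρᵢσᵢ².
True-score variance = [22.9²·0.66 + 14²·0.79 + 12.5²·0.93 + 5.8²·0.85 + 24.4²·0.94] + 2022.77 = 1234.5 + 2022.77 = 3257.26.
Reliability = 3257.26 / 3528.43 = 0.923.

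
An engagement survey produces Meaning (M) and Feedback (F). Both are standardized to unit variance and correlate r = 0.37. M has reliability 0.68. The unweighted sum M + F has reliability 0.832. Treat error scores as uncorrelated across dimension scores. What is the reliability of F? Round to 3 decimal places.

0.860

Var(M+F) = 2 + 2·0.37 = 2.740.
True-score variance = ρ_M + ρ_F + 2·0.37, so 0.832 = (0.68 + ρ_F + 0.74) / 2.740.
ρ_F = 0.832·2.740 − 0.68 − 0.74 = 0.860.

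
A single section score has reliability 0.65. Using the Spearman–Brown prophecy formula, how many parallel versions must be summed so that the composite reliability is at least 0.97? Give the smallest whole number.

k ≥ ρ*(1−ρ₁)/(ρ₁(1−ρ*)) = 0.97·0.35 / (0.65·0.03) = 17.410.
Smallest integer k = 18.

18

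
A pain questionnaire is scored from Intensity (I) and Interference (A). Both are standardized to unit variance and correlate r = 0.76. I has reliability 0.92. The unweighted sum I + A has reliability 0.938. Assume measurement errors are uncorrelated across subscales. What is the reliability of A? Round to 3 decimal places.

Var(I+A) = 2 + 2·0.76 = 3.520.
True-score variance = ρ_I + ρ_A + 2·0.76, so 0.938 = (0.92 + ρ_A + 1.52) / 3.520.
ρ_A = 0.938·3.520 − 0.92 − 1.52 = 0.862.

0.862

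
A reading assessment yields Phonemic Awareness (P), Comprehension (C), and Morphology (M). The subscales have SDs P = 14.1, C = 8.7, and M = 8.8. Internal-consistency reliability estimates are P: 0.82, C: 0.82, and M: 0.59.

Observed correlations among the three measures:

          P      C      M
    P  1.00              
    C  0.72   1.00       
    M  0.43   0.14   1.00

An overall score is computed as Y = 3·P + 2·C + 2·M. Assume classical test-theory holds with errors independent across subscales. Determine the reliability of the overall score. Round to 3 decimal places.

0.880

Var(Y) = 3²·14.1² + 2²·8.7² + 2²·8.8² + 2·[6·14.1·8.7·0.72 + 6·14.1·8.8·0.43 + 4·8.7·8.8·0.14] = 2401.81 + 1785.87 = 4187.68.
With uncorrelated errors the cross-covariances are all true-score covariance, so they carry over unchanged; only the diagonal terms shrink to ρᵢσᵢ².
True-score variance = [3²·14.1²·0.82 + 2²·8.7²·0.82 + 2²·8.8²·0.59] + 1785.87 = 1898.24 + 1785.87 = 3684.11.
Reliability = 3684.11 / 4187.68 = 0.880.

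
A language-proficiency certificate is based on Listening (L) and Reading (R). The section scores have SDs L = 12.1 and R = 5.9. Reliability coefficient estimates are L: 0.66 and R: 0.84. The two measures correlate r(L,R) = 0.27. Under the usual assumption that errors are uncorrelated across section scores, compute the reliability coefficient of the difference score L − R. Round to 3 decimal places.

Var(L−R) = 12.1² + 5.9² − 2·12.1·5.9·0.27 = 181.22 − 38.5506 = 142.669.
With uncorrelated errors the cross-covariances are all true-score covariance, so they carry over unchanged; only the diagonal terms shrink to ρᵢσᵢ².
True-score variance = [12.1²·0.66 + 5.9²·0.84] − 38.5506 = 125.871 − 38.5506 = 87.3204.
Reliability = 87.3204 / 142.669 = 0.612.

0.612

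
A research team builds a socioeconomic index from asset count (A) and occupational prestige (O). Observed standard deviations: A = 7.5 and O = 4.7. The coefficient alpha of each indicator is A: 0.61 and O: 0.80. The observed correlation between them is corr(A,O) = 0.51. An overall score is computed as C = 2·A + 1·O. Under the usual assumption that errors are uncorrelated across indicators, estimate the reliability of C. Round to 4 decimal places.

Var(C) = 2²·7.5² + 4.7² + 2·[2·7.5·4.7·0.51] = 247.09 + 71.91 = 319.
Under uncorrelated errors the observed covariances equal the true-score covariances, so only the own-variance terms attenuate.
True-score variance = [2²·7.5²·0.61 + 4.7²·0.80] + 71.91 = 154.922 + 71.91 = 226.832.
Reliability = 226.832 / 319 = 0.7111.

0.7111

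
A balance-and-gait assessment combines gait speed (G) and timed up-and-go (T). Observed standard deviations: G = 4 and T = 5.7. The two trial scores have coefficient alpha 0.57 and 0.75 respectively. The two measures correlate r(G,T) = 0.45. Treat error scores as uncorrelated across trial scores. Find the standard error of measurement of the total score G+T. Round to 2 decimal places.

3.87

Var(total) = 48.49 + 20.52 = 69.01.
True-score variance = 33.4875 + 20.52 = 54.0075, so reliability = 0.7826.
Error variance = 69.01 − 54.0075 = 15.0025; SEM = √15.0025 = 3.87.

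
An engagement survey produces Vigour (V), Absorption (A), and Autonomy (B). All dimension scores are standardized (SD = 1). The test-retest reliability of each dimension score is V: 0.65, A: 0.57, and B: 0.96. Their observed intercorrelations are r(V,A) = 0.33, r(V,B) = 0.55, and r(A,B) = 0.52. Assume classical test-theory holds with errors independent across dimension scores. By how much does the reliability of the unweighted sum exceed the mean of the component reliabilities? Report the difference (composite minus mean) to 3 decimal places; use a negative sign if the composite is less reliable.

0.132

Var(sum) = 3 + 2.8 = 5.8; true-score variance = 2.18 + 2.8 = 4.98; composite reliability = 0.8586.
Mean component reliability = 0.7267.
Difference = 0.8586 − 0.7267 = 0.132.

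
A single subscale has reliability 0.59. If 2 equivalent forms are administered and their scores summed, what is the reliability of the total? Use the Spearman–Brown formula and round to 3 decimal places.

0.742

ρ_k = kρ / (1 + (k−1)ρ) = 2·0.59 / (1 + 1·0.59) = 1.180 / 1.590 = 0.742.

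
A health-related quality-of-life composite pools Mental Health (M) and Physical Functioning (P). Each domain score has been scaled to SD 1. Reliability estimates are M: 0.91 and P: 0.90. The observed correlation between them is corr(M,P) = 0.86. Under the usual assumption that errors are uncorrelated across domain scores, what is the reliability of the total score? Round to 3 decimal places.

0.949

Var(M+P) = 2 + 2·[0.86] = 2 + 1.72 = 3.72.
With uncorrelated errors the cross-covariances are all true-score covariance, so they carry over unchanged; only the diagonal terms shrink to ρᵢσᵢ².
True-score variance = [0.91 + 0.90] + 1.72 = 1.81 + 1.72 = 3.53.
Reliability = 3.53 / 3.72 = 0.949.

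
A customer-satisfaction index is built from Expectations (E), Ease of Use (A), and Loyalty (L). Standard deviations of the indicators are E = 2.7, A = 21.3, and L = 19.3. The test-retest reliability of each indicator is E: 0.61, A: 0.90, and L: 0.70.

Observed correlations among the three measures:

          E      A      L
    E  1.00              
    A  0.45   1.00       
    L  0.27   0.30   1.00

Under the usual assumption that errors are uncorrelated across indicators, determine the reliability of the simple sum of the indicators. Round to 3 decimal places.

Var(E+A+L) = 2.7² + 21.3² + 19.3² + 2·[2.7·21.3·0.45 + 2.7·19.3·0.27 + 21.3·19.3·0.30] = 833.47 + 326.552 = 1160.02.
Because errors are independent across components, Cov(Tᵢ,Tⱼ) = Cov(Xᵢ,Xⱼ); the off-diagonal part of the true-score variance is the same as above.
True-score variance = [2.7²·0.61 + 21.3²·0.90 + 19.3²·0.70] + 326.552 = 673.511 + 326.552 = 1000.06.
Reliability = 1000.06 / 1160.02 = 0.862.

0.862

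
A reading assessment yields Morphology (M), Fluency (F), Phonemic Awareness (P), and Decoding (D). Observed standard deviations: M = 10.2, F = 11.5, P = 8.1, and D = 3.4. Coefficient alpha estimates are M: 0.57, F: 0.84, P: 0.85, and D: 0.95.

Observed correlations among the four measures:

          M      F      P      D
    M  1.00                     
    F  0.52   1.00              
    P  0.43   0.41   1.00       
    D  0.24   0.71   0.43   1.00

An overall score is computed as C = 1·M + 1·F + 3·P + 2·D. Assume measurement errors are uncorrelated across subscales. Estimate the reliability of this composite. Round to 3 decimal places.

0.909

Var(C) = 10.2² + 11.5² + 3²·8.1² + 2²·3.4² + 2·[10.2·11.5·0.52 + 3·10.2·8.1·0.43 + 2·10.2·3.4·0.24 + 3·11.5·8.1·0.41 + 2·11.5·3.4·0.71 + 6·8.1·3.4·0.43] = 873.02 + 850.744 = 1723.76.
Under uncorrelated errors the observed covariances equal the true-score covariances, so only the own-variance terms attenuate.
True-score variance = [10.2²·0.57 + 11.5²·0.84 + 3²·8.1²·0.85 + 2²·3.4²·0.95] + 850.744 = 716.237 + 850.744 = 1566.98.
Reliability = 1566.98 / 1723.76 = 0.909.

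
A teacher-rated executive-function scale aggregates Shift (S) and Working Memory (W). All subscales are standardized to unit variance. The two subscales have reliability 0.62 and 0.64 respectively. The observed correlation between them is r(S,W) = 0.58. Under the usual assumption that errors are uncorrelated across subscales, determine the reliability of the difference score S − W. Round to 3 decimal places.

Var(S−W) = 1 + 1 − 2·0.58 = 2 − 1.16 = 0.84.
Because errors are independent across components, Cov(Tᵢ,Tⱼ) = Cov(Xᵢ,Xⱼ); the off-diagonal part of the true-score variance is the same as above.
True-score variance = [0.62 + 0.64] − 1.16 = 1.26 − 1.16 = 0.1.
Reliability = 0.1 / 0.84 = 0.119.

0.119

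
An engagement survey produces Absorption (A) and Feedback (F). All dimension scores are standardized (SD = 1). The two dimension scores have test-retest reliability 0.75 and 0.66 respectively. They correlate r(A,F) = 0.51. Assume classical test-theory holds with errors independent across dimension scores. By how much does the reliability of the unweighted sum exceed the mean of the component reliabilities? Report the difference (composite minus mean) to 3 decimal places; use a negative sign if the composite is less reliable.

0.100

Var(sum) = 2 + 1.02 = 3.02; true-score variance = 1.41 + 1.02 = 2.43; composite reliability = 0.8046.
Mean component reliability = 0.7050.
Difference = 0.8046 − 0.7050 = 0.100.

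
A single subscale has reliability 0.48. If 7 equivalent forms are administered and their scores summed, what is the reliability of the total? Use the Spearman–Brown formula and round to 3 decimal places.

ρ_k = kρ / (1 + (k−1)ρ) = 7·0.48 / (1 + 6·0.48) = 3.360 / 3.880 = 0.866.

0.866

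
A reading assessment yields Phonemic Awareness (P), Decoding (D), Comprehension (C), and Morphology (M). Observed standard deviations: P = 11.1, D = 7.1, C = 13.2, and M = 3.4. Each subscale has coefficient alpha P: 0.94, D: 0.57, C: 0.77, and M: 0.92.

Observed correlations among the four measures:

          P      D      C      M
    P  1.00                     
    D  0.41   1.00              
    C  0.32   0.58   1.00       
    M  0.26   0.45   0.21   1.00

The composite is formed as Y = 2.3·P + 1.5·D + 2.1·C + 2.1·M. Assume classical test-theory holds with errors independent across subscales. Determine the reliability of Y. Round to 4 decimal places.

Var(Y) = 2.3²·11.1² + 1.5²·7.1² + 2.1²·13.2² + 2.1²·3.4² + 2·[3.45·11.1·7.1·0.41 + 4.83·11.1·13.2·0.32 + 4.83·11.1·3.4·0.26 + 3.15·7.1·13.2·0.58 + 3.15·7.1·3.4·0.45 + 4.41·13.2·3.4·0.21] = 1584.58 + 1264.68 = 2849.26.
Under uncorrelated errors the observed covariances equal the true-score covariances, so only the own-variance terms attenuate.
True-score variance = [2.3²·11.1²·0.94 + 1.5²·7.1²·0.57 + 2.1²·13.2²·0.77 + 2.1²·3.4²·0.92] + 1264.68 = 1315.89 + 1264.68 = 2580.57.
Reliability = 2580.57 / 2849.26 = 0.9057.

0.9057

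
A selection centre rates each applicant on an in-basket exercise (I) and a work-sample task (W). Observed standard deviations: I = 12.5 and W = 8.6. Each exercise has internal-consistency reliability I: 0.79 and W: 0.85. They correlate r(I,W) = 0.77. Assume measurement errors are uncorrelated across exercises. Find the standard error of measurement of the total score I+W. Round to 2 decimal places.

6.63

Var(total) = 230.21 + 165.55 = 395.76.
True-score variance = 186.303 + 165.55 = 351.853, so reliability = 0.8891.
Error variance = 395.76 − 351.853 = 43.9065; SEM = √43.9065 = 6.63.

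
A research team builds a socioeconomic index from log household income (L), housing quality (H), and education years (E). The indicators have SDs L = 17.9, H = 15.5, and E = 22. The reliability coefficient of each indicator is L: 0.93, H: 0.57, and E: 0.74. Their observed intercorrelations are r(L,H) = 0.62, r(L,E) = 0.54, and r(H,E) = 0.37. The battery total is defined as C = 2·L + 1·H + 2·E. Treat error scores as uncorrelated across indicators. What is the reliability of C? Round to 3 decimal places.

Var(C) = 2²·17.9² + 15.5² + 2²·22² + 2·[2·17.9·15.5·0.62 + 4·17.9·22·0.54 + 2·15.5·22·0.37] = 3457.89 + 2893.97 = 6351.86.
Under uncorrelated errors the observed covariances equal the true-score covariances, so only the own-variance terms attenuate.
True-score variance = [2²·17.9²·0.93 + 15.5²·0.57 + 2²·22²·0.74] + 2893.97 = 2761.51 + 2893.97 = 5655.48.
Reliability = 5655.48 / 6351.86 = 0.890.

0.890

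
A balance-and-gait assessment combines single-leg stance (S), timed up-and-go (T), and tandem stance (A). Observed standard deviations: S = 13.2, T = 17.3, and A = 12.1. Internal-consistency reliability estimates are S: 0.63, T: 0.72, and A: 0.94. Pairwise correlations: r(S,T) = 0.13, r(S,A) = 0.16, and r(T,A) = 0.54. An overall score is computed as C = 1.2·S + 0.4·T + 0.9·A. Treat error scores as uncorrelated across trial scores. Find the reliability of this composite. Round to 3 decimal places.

0.805

Var(C) = 1.2²·13.2² + 0.4²·17.3² + 0.9²·12.1² + 2·[0.48·13.2·17.3·0.13 + 1.08·13.2·12.1·0.16 + 0.36·17.3·12.1·0.54] = 417.384 + 165.086 = 582.47.
With uncorrelated errors the cross-covariances are all true-score covariance, so they carry over unchanged; only the diagonal terms shrink to ρᵢσᵢ².
True-score variance = [1.2²·13.2²·0.63 + 0.4²·17.3²·0.72 + 0.9²·12.1²·0.94] + 165.086 = 304.025 + 165.086 = 469.111.
Reliability = 469.111 / 582.47 = 0.805.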